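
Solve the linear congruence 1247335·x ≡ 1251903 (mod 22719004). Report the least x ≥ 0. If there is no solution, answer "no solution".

10400361

First find gcd(1247335, 22719004):
22719004 = 18·1247335 + 266974
1247335 = 4·266974 + 179439
266974 = 1·179439 + 87535
179439 = 2·87535 + 4369
87535 = 20·4369 + 155
4369 = 28·155 + 29
155 = 5·29 + 10
29 = 2·10 + 9
10 = 1·9 + 1
9 = 9·1 + 0
gcd = 1, so a unique solution mod 22719004 exists.
Back-substitute for the Bézout coefficients:
1 = 10 − 9
1 = −29 + 3·10
1 = 3·155 − 16·29
1 = −16·4369 + 451·155
1 = 451·87535 − 9036·4369
1 = −9036·179439 + 18523·87535
1 = 18523·266974 − 27559·179439
1 = −27559·1247335 + 128759·266974
1 = 128759·22719004 − 2345221·1247335
So 1247335·(-2345221) ≡ 1 (mod 22719004), giving 1247335⁻¹ ≡ 20373783.
x ≡ 1247335⁻¹·1251903 ≡ 20373783·1251903 ≡ 10400361 (mod 22719004).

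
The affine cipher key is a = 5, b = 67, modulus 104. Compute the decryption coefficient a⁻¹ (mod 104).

21

Run Euclid on (104, 5):
104 = 20·5 + 4
5 = 1·4 + 1
4 = 4·1 + 0
The gcd is 1. Working backward:
1 = 5 − 4
1 = −104 + 21·5
So 5·21 ≡ 1 (mod 104).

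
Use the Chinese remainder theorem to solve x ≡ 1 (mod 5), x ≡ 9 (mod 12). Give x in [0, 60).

21

Write x = 1 + 5·k. Then 5·k ≡ 9 − 1 ≡ 8 (mod 12).
Need 5⁻¹ mod 12. Extended Euclid on (12, 5):
12 = 2×5 + 2
5 = 2×2 + 1
2 = 2×1 + 0
Back-substitute:
1 = 5 − 2·2
1 = −2·12 + 5·5
5⁻¹ ≡ 5 (mod 12), so k ≡ 5·8 ≡ 4 (mod 12).
x = 1 + 5·4 = 21.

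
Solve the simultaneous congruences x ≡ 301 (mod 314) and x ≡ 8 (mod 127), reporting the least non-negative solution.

Write x = 301 + 314·k. Then 314·k ≡ 8 − 301 ≡ 88 (mod 127).
Need 314⁻¹ mod 127. Extended Euclid on (127, 60):
127 = 2·60 + 7
60 = 8·7 + 4
7 = 1·4 + 3
4 = 1·3 + 1
3 = 3·1 + 0
Back-substitute:
1 = 4 − 3
1 = −7 + 2·4
1 = 2·60 − 17·7
1 = −17·127 + 36·60
314⁻¹ ≡ 36 (mod 127), so k ≡ 36·88 ≡ 120 (mod 127).
x = 301 + 314·120 = 37981.

37981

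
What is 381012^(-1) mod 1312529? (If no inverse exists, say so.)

1087632

Apply the Euclidean algorithm to 1312529 and 381012:
1312529 = 3*381012 + 169493
381012 = 2*169493 + 42026
169493 = 4*42026 + 1389
42026 = 30*1389 + 356
1389 = 3*356 + 321
356 = 1*321 + 35
321 = 9*35 + 6
35 = 5*6 + 5
6 = 1*5 + 1
5 = 5*1 + 0
The gcd is 1. Working backward:
1 = 6 − 5
1 = −35 + 6·6
1 = 6·321 − 55·35
1 = −55·356 + 61·321
1 = 61·1389 − 238·356
1 = −238·42026 + 7201·1389
1 = 7201·169493 − 29042·42026
1 = −29042·381012 + 65285·169493
1 = 65285·1312529 − 224897·381012
So 381012·(-224897) ≡ 1 (mod 1312529), and -224897 ≡ 1087632 (mod 1312529).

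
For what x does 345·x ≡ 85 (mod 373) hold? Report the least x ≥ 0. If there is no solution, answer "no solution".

First find gcd(345, 373):
373 = 1*345 + 28
345 = 12*28 + 9
28 = 3*9 + 1
9 = 9*1 + 0
gcd = 1, so a unique solution mod 373 exists.
Back-substitute for the Bézout coefficients:
1 = 28 − 3·9
1 = −3·345 + 37·28
1 = 37·373 − 40·345
So 345·(-40) ≡ 1 (mod 373), giving 345⁻¹ ≡ 333.
x ≡ 345⁻¹·85 ≡ 333·85 ≡ 330 (mod 373).

330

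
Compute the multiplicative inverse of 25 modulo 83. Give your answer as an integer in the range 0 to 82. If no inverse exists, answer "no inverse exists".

Apply the Euclidean algorithm to 83 and 25:
83 = 3*25 + 8
25 = 3*8 + 1
8 = 8*1 + 0
Since gcd(25, 83) = 1, back-substitute to write 1 as a combination:
1 = 25 − 3·8
1 = −3·83 + 10·25
So 25·10 ≡ 1 (mod 83).

10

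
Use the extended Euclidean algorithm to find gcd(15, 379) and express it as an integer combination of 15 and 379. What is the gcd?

1

Apply Euclid's algorithm to 379 and 15:
379 = 25*15 + 4
15 = 3*4 + 3
4 = 1*3 + 1
3 = 3*1 + 0
gcd(15, 379) = 1.
Working backward:
1 = 4 − 3
1 = −15 + 4·4
1 = 4·379 − 101·15
So 1 = (4)·379 + (-101)·15.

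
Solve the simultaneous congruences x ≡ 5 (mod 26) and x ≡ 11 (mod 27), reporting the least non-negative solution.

551

Write x = 5 + 26·k. Then 26·k ≡ 11 − 5 ≡ 6 (mod 27).
Need 26⁻¹ mod 27. Extended Euclid on (27, 26):
27 = 1×26 + 1
26 = 26×1 + 0
Back-substitute:
1 = 27 − 26
26⁻¹ ≡ 26 (mod 27), so k ≡ 26·6 ≡ 21 (mod 27).
x = 5 + 26·21 = 551.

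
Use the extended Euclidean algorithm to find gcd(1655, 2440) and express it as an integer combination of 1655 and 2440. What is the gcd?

5

Euclidean algorithm:
2440 = 1×1655 + 785
1655 = 2×785 + 85
785 = 9×85 + 20
85 = 4×20 + 5
20 = 4×5 + 0
gcd(1655, 2440) = 5.
Working backward:
5 = 85 − 4·20
5 = −4·785 + 37·85
5 = 37·1655 − 78·785
5 = −78·2440 + 115·1655
So 5 = (-78)·2440 + (115)·1655.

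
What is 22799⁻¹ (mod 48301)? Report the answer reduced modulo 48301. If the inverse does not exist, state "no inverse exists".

gcd(48301, 22799) by repeated division:
48301 = 2·22799 + 2703
22799 = 8·2703 + 1175
2703 = 2·1175 + 353
1175 = 3·353 + 116
353 = 3·116 + 5
116 = 23·5 + 1
5 = 5·1 + 0
gcd = 1, so the inverse exists. Back-substitute:
1 = 116 − 23·5
1 = −23·353 + 70·116
1 = 70·1175 − 233·353
1 = −233·2703 + 536·1175
1 = 536·22799 − 4521·2703
1 = −4521·48301 + 9578·22799
So 22799·9578 ≡ 1 (mod 48301).

9578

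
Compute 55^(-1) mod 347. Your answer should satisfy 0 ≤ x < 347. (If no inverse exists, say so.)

Apply the Euclidean algorithm to 347 and 55:
347 = 6×55 + 17
55 = 3×17 + 4
17 = 4×4 + 1
4 = 4×1 + 0
Since gcd(55, 347) = 1, back-substitute to write 1 as a combination:
1 = 17 − 4·4
1 = −4·55 + 13·17
1 = 13·347 − 82·55
Thus 55·(-82) ≡ 1 (mod 347); reducing, -82 mod 347 = 265.

265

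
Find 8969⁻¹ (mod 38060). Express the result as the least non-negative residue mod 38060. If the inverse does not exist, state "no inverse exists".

Run Euclid on (38060, 8969):
38060 = 4*8969 + 2184
8969 = 4*2184 + 233
2184 = 9*233 + 87
233 = 2*87 + 59
87 = 1*59 + 28
59 = 2*28 + 3
28 = 9*3 + 1
3 = 3*1 + 0
gcd = 1, so the inverse exists. Back-substitute:
1 = 28 − 9·3
1 = −9·59 + 19·28
1 = 19·87 − 28·59
1 = −28·233 + 75·87
1 = 75·2184 − 703·233
1 = −703·8969 + 2887·2184
1 = 2887·38060 − 12251·8969
So 8969·(-12251) ≡ 1 (mod 38060), and -12251 ≡ 25809 (mod 38060).

25809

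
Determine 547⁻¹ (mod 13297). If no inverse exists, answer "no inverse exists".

Apply the Euclidean algorithm to 13297 and 547:
13297 = 24×547 + 169
547 = 3×169 + 40
169 = 4×40 + 9
40 = 4×9 + 4
9 = 2×4 + 1
4 = 4×1 + 0
Since gcd(547, 13297) = 1, back-substitute to write 1 as a combination:
1 = 9 − 2·4
1 = −2·40 + 9·9
1 = 9·169 − 38·40
1 = −38·547 + 123·169
1 = 123·13297 − 2990·547
Thus 547·(-2990) ≡ 1 (mod 13297); reducing, -2990 mod 13297 = 10307.

10307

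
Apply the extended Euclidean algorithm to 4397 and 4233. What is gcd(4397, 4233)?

1

Euclidean algorithm:
4397 = 1·4233 + 164
4233 = 25·164 + 133
164 = 1·133 + 31
133 = 4·31 + 9
31 = 3·9 + 4
9 = 2·4 + 1
4 = 4·1 + 0
gcd(4397, 4233) = 1.
Back-substituting:
1 = 9 − 2·4
1 = −2·31 + 7·9
1 = 7·133 − 30·31
1 = −30·164 + 37·133
1 = 37·4233 − 955·164
1 = −955·4397 + 992·4233
So 1 = (-955)·4397 + (992)·4233.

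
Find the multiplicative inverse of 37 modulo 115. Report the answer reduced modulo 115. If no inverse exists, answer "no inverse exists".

Apply the Euclidean algorithm to 115 and 37:
115 = 3*37 + 4
37 = 9*4 + 1
4 = 4*1 + 0
gcd = 1, so the inverse exists. Back-substitute:
1 = 37 − 9·4
1 = −9·115 + 28·37
So 37·28 ≡ 1 (mod 115).

28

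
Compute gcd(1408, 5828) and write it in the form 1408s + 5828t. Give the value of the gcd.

Apply Euclid's algorithm to 5828 and 1408:
5828 = 4·1408 + 196
1408 = 7·196 + 36
196 = 5·36 + 16
36 = 2·16 + 4
16 = 4·4 + 0
gcd(1408, 5828) = 4.
Back-substituting:
4 = 36 − 2·16
4 = −2·196 + 11·36
4 = 11·1408 − 79·196
4 = −79·5828 + 327·1408
So 4 = (-79)·5828 + (327)·1408.

4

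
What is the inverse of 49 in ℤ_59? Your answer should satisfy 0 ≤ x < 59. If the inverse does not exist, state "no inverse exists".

gcd(59, 49) by repeated division:
59 = 1·49 + 10
49 = 4·10 + 9
10 = 1·9 + 1
9 = 9·1 + 0
gcd = 1, so the inverse exists. Back-substitute:
1 = 10 − 9
1 = −49 + 5·10
1 = 5·59 − 6·49
So 49·(-6) ≡ 1 (mod 59), and -6 ≡ 53 (mod 59).

53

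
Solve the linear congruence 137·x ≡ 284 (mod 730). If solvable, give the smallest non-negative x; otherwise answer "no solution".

82

First find gcd(137, 730):
730 = 5*137 + 45
137 = 3*45 + 2
45 = 22*2 + 1
2 = 2*1 + 0
gcd = 1, so a unique solution mod 730 exists.
Back-substitute for the Bézout coefficients:
1 = 45 − 22·2
1 = −22·137 + 67·45
1 = 67·730 − 357·137
So 137·(-357) ≡ 1 (mod 730), giving 137⁻¹ ≡ 373.
x ≡ 137⁻¹·284 ≡ 373·284 ≡ 82 (mod 730).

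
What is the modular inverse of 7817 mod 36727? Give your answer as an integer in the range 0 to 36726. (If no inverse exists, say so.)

gcd(36727, 7817) by repeated division:
36727 = 4*7817 + 5459
7817 = 1*5459 + 2358
5459 = 2*2358 + 743
2358 = 3*743 + 129
743 = 5*129 + 98
129 = 1*98 + 31
98 = 3*31 + 5
31 = 6*5 + 1
5 = 5*1 + 0
gcd = 1, so the inverse exists. Back-substitute:
1 = 31 − 6·5
1 = −6·98 + 19·31
1 = 19·129 − 25·98
1 = −25·743 + 144·129
1 = 144·2358 − 457·743
1 = −457·5459 + 1058·2358
1 = 1058·7817 − 1515·5459
1 = −1515·36727 + 7118·7817
So 7817·7118 ≡ 1 (mod 36727).

7118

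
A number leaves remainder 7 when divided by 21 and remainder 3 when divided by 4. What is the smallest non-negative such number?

7

Write x = 7 + 21·k. Then 21·k ≡ 3 − 7 ≡ 0 (mod 4).
Need 21⁻¹ mod 4. Extended Euclid on (4, 1):
4 = 4·1 + 0
21⁻¹ ≡ 1 (mod 4), so k ≡ 1·0 ≡ 0 (mod 4).
x = 7 + 21·0 = 7.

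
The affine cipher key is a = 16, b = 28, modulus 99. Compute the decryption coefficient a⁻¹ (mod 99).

31

gcd(99, 16) by repeated division:
99 = 6*16 + 3
16 = 5*3 + 1
3 = 3*1 + 0
gcd = 1, so the inverse exists. Back-substitute:
1 = 16 − 5·3
1 = −5·99 + 31·16
So 16·31 ≡ 1 (mod 99).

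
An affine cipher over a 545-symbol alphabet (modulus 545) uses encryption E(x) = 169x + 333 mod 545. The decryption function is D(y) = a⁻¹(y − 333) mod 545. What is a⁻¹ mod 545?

Extended Euclidean algorithm:
545 = 3*169 + 38
169 = 4*38 + 17
38 = 2*17 + 4
17 = 4*4 + 1
4 = 4*1 + 0
gcd = 1, so the inverse exists. Back-substitute:
1 = 17 − 4·4
1 = −4·38 + 9·17
1 = 9·169 − 40·38
1 = −40·545 + 129·169
So 169·129 ≡ 1 (mod 545).

129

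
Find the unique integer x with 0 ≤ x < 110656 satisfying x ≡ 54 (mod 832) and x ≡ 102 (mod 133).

53302

Write x = 54 + 832·k. Then 832·k ≡ 102 − 54 ≡ 48 (mod 133).
Need 832⁻¹ mod 133. Extended Euclid on (133, 34):
133 = 3·34 + 31
34 = 1·31 + 3
31 = 10·3 + 1
3 = 3·1 + 0
Back-substitute:
1 = 31 − 10·3
1 = −10·34 + 11·31
1 = 11·133 − 43·34
832⁻¹ ≡ 90 (mod 133), so k ≡ 90·48 ≡ 64 (mod 133).
x = 54 + 832·64 = 53302.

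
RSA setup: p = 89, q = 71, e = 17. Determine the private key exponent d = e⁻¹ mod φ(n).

φ(n) = (p−1)(q−1) = 88·70 = 6160.
Need d with 17·d ≡ 1 (mod 6160). Apply the extended Euclidean algorithm:
6160 = 362·17 + 6
17 = 2·6 + 5
6 = 1·5 + 1
5 = 5·1 + 0
Back-substitute:
1 = 6 − 5
1 = −17 + 3·6
1 = 3·6160 − 1087·17
So 17·(-1087) ≡ 1 (mod 6160), hence d ≡ -1087 ≡ 5073 (mod 6160).

5073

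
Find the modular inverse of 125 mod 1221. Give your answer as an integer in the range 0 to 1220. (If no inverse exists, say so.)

674

gcd(1221, 125) by repeated division:
1221 = 9×125 + 96
125 = 1×96 + 29
96 = 3×29 + 9
29 = 3×9 + 2
9 = 4×2 + 1
2 = 2×1 + 0
Since gcd(125, 1221) = 1, back-substitute to write 1 as a combination:
1 = 9 − 4·2
1 = −4·29 + 13·9
1 = 13·96 − 43·29
1 = −43·125 + 56·96
1 = 56·1221 − 547·125
Thus 125·(-547) ≡ 1 (mod 1221); reducing, -547 mod 1221 = 674.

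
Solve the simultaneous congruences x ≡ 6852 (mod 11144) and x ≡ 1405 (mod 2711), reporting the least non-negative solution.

Write x = 6852 + 11144·k. Then 11144·k ≡ 1405 − 6852 ≡ 2686 (mod 2711).
Need 11144⁻¹ mod 2711. Extended Euclid on (2711, 300):
2711 = 9·300 + 11
300 = 27·11 + 3
11 = 3·3 + 2
3 = 1·2 + 1
2 = 2·1 + 0
Back-substitute:
1 = 3 − 2
1 = −11 + 4·3
1 = 4·300 − 109·11
1 = −109·2711 + 985·300
11144⁻¹ ≡ 985 (mod 2711), so k ≡ 985·2686 ≡ 2485 (mod 2711).
x = 6852 + 11144·2485 = 27699692.

27699692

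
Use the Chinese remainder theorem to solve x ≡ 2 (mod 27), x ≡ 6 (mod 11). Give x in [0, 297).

Write x = 2 + 27·k. Then 27·k ≡ 6 − 2 ≡ 4 (mod 11).
Need 27⁻¹ mod 11. Extended Euclid on (11, 5):
11 = 2×5 + 1
5 = 5×1 + 0
Back-substitute:
1 = 11 − 2·5
27⁻¹ ≡ 9 (mod 11), so k ≡ 9·4 ≡ 3 (mod 11).
x = 2 + 27·3 = 83.

83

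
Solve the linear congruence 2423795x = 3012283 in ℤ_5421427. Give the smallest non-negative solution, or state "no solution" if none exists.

gcd(2423795, 5421427):
5421427 = 2*2423795 + 573837
2423795 = 4*573837 + 128447
573837 = 4*128447 + 60049
128447 = 2*60049 + 8349
60049 = 7*8349 + 1606
8349 = 5*1606 + 319
1606 = 5*319 + 11
319 = 29*11 + 0
gcd = 11, but 11 ∤ 3012283, so the congruence has no solution.

no solution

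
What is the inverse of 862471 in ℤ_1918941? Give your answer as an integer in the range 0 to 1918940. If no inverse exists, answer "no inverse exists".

Extended Euclidean algorithm:
1918941 = 2*862471 + 193999
862471 = 4*193999 + 86475
193999 = 2*86475 + 21049
86475 = 4*21049 + 2279
21049 = 9*2279 + 538
2279 = 4*538 + 127
538 = 4*127 + 30
127 = 4*30 + 7
30 = 4*7 + 2
7 = 3*2 + 1
2 = 2*1 + 0
The gcd is 1. Working backward:
1 = 7 − 3·2
1 = −3·30 + 13·7
1 = 13·127 − 55·30
1 = −55·538 + 233·127
1 = 233·2279 − 987·538
1 = −987·21049 + 9116·2279
1 = 9116·86475 − 37451·21049
1 = −37451·193999 + 84018·86475
1 = 84018·862471 − 373523·193999
1 = −373523·1918941 + 831064·862471
So 862471·831064 ≡ 1 (mod 1918941).

831064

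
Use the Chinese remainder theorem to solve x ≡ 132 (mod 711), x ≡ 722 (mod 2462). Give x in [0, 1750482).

352788

Write x = 132 + 711·k. Then 711·k ≡ 722 − 132 ≡ 590 (mod 2462).
Need 711⁻¹ mod 2462. Extended Euclid on (2462, 711):
2462 = 3*711 + 329
711 = 2*329 + 53
329 = 6*53 + 11
53 = 4*11 + 9
11 = 1*9 + 2
9 = 4*2 + 1
2 = 2*1 + 0
Back-substitute:
1 = 9 − 4·2
1 = −4·11 + 5·9
1 = 5·53 − 24·11
1 = −24·329 + 149·53
1 = 149·711 − 322·329
1 = −322·2462 + 1115·711
711⁻¹ ≡ 1115 (mod 2462), so k ≡ 1115·590 ≡ 496 (mod 2462).
x = 132 + 711·496 = 352788.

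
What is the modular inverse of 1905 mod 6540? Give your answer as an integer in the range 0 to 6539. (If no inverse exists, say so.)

no inverse exists

Compute gcd(1905, 6540):
6540 = 3×1905 + 825
1905 = 2×825 + 255
825 = 3×255 + 60
255 = 4×60 + 15
60 = 4×15 + 0
gcd(1905, 6540) = 15 ≠ 1, so 1905 has no multiplicative inverse modulo 6540.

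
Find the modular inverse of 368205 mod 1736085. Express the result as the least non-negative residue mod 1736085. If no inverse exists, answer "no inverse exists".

no inverse exists

Euclidean algorithm on 1736085, 368205:
1736085 = 4*368205 + 263265
368205 = 1*263265 + 104940
263265 = 2*104940 + 53385
104940 = 1*53385 + 51555
53385 = 1*51555 + 1830
51555 = 28*1830 + 315
1830 = 5*315 + 255
315 = 1*255 + 60
255 = 4*60 + 15
60 = 4*15 + 0
Since gcd = 15 > 1, 368205 is not a unit mod 1736085.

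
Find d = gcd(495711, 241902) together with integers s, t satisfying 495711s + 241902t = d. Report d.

Apply Euclid's algorithm to 495711 and 241902:
495711 = 2*241902 + 11907
241902 = 20*11907 + 3762
11907 = 3*3762 + 621
3762 = 6*621 + 36
621 = 17*36 + 9
36 = 4*9 + 0
gcd(495711, 241902) = 9.
Back-substituting:
9 = 621 − 17·36
9 = −17·3762 + 103·621
9 = 103·11907 − 326·3762
9 = −326·241902 + 6623·11907
9 = 6623·495711 − 13572·241902
So 9 = (6623)·495711 + (-13572)·241902.

9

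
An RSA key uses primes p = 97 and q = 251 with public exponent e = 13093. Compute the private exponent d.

φ(n) = (p−1)(q−1) = 96·250 = 24000.
Need d with 13093·d ≡ 1 (mod 24000). Apply the extended Euclidean algorithm:
24000 = 1×13093 + 10907
13093 = 1×10907 + 2186
10907 = 4×2186 + 2163
2186 = 1×2163 + 23
2163 = 94×23 + 1
23 = 23×1 + 0
Back-substitute:
1 = 2163 − 94·23
1 = −94·2186 + 95·2163
1 = 95·10907 − 474·2186
1 = −474·13093 + 569·10907
1 = 569·24000 − 1043·13093
So 13093·(-1043) ≡ 1 (mod 24000), hence d ≡ -1043 ≡ 22957 (mod 24000).

22957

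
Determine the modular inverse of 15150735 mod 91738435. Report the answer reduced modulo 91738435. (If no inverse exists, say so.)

no inverse exists

Compute gcd(15150735, 91738435):
91738435 = 6*15150735 + 834025
15150735 = 18*834025 + 138285
834025 = 6*138285 + 4315
138285 = 32*4315 + 205
4315 = 21*205 + 10
205 = 20*10 + 5
10 = 2*5 + 0
The gcd is 5, not 1, hence no inverse exists.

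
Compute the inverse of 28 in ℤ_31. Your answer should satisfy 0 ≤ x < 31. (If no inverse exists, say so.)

Run Euclid on (31, 28):
31 = 1×28 + 3
28 = 9×3 + 1
3 = 3×1 + 0
gcd = 1, so the inverse exists. Back-substitute:
1 = 28 − 9·3
1 = −9·31 + 10·28
So 28·10 ≡ 1 (mod 31).

10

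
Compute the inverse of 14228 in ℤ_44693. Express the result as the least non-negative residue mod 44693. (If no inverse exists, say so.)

gcd(44693, 14228) by repeated division:
44693 = 3×14228 + 2009
14228 = 7×2009 + 165
2009 = 12×165 + 29
165 = 5×29 + 20
29 = 1×20 + 9
20 = 2×9 + 2
9 = 4×2 + 1
2 = 2×1 + 0
gcd = 1, so the inverse exists. Back-substitute:
1 = 9 − 4·2
1 = −4·20 + 9·9
1 = 9·29 − 13·20
1 = −13·165 + 74·29
1 = 74·2009 − 901·165
1 = −901·14228 + 6381·2009
1 = 6381·44693 − 20044·14228
Thus 14228·(-20044) ≡ 1 (mod 44693); reducing, -20044 mod 44693 = 24649.

24649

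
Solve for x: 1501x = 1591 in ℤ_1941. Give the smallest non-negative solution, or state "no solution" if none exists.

First find gcd(1501, 1941):
1941 = 1*1501 + 440
1501 = 3*440 + 181
440 = 2*181 + 78
181 = 2*78 + 25
78 = 3*25 + 3
25 = 8*3 + 1
3 = 3*1 + 0
gcd = 1, so a unique solution mod 1941 exists.
Back-substitute for the Bézout coefficients:
1 = 25 − 8·3
1 = −8·78 + 25·25
1 = 25·181 − 58·78
1 = −58·440 + 141·181
1 = 141·1501 − 481·440
1 = −481·1941 + 622·1501
So 1501·(622) ≡ 1 (mod 1941), giving 1501⁻¹ ≡ 622.
x ≡ 1501⁻¹·1591 ≡ 622·1591 ≡ 1633 (mod 1941).

1633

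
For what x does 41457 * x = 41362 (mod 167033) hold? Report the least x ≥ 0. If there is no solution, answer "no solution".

130994

First find gcd(41457, 167033):
167033 = 4·41457 + 1205
41457 = 34·1205 + 487
1205 = 2·487 + 231
487 = 2·231 + 25
231 = 9·25 + 6
25 = 4·6 + 1
6 = 6·1 + 0
gcd = 1, so a unique solution mod 167033 exists.
Back-substitute for the Bézout coefficients:
1 = 25 − 4·6
1 = −4·231 + 37·25
1 = 37·487 − 78·231
1 = −78·1205 + 193·487
1 = 193·41457 − 6640·1205
1 = −6640·167033 + 26753·41457
So 41457·(26753) ≡ 1 (mod 167033), giving 41457⁻¹ ≡ 26753.
x ≡ 41457⁻¹·41362 ≡ 26753·41362 ≡ 130994 (mod 167033).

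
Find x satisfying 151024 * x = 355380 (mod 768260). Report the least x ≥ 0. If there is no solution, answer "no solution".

21790

First find gcd(151024, 768260):
768260 = 5*151024 + 13140
151024 = 11*13140 + 6484
13140 = 2*6484 + 172
6484 = 37*172 + 120
172 = 1*120 + 52
120 = 2*52 + 16
52 = 3*16 + 4
16 = 4*4 + 0
gcd = 4 and 4 | 355380, so solutions exist. Divide through by 4: 37756x ≡ 88845 (mod 192065).
Now find 37756⁻¹ mod 192065:
192065 = 5·37756 + 3285
37756 = 11·3285 + 1621
3285 = 2·1621 + 43
1621 = 37·43 + 30
43 = 1·30 + 13
30 = 2·13 + 4
13 = 3·4 + 1
4 = 4·1 + 0
Back-substitute:
1 = 13 − 3·4
1 = −3·30 + 7·13
1 = 7·43 − 10·30
1 = −10·1621 + 377·43
1 = 377·3285 − 764·1621
1 = −764·37756 + 8781·3285
1 = 8781·192065 − 44669·37756
So 37756·(-44669) ≡ 1 (mod 192065), i.e. 37756⁻¹ ≡ 147396.
Then x ≡ 147396·88845 ≡ 21790 (mod 192065); the smallest non-negative solution is x = 21790.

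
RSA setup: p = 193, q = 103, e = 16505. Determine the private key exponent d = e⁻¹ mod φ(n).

16073

φ(n) = (p−1)(q−1) = 192·102 = 19584.
Need d with 16505·d ≡ 1 (mod 19584). Apply the extended Euclidean algorithm:
19584 = 1·16505 + 3079
16505 = 5·3079 + 1110
3079 = 2·1110 + 859
1110 = 1·859 + 251
859 = 3·251 + 106
251 = 2·106 + 39
106 = 2·39 + 28
39 = 1·28 + 11
28 = 2·11 + 6
11 = 1·6 + 5
6 = 1·5 + 1
5 = 5·1 + 0
Back-substitute:
1 = 6 − 5
1 = −11 + 2·6
1 = 2·28 − 5·11
1 = −5·39 + 7·28
1 = 7·106 − 19·39
1 = −19·251 + 45·106
1 = 45·859 − 154·251
1 = −154·1110 + 199·859
1 = 199·3079 − 552·1110
1 = −552·16505 + 2959·3079
1 = 2959·19584 − 3511·16505
So 16505·(-3511) ≡ 1 (mod 19584), hence d ≡ -3511 ≡ 16073 (mod 19584).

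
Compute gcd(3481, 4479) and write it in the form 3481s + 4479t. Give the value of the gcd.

1

Apply Euclid's algorithm to 4479 and 3481:
4479 = 1×3481 + 998
3481 = 3×998 + 487
998 = 2×487 + 24
487 = 20×24 + 7
24 = 3×7 + 3
7 = 2×3 + 1
3 = 3×1 + 0
gcd(3481, 4479) = 1.
Back-substituting:
1 = 7 − 2·3
1 = −2·24 + 7·7
1 = 7·487 − 142·24
1 = −142·998 + 291·487
1 = 291·3481 − 1015·998
1 = −1015·4479 + 1306·3481
So 1 = (-1015)·4479 + (1306)·3481.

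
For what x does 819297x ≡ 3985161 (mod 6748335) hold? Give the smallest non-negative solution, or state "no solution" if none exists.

gcd(819297, 6748335):
6748335 = 8·819297 + 193959
819297 = 4·193959 + 43461
193959 = 4·43461 + 20115
43461 = 2·20115 + 3231
20115 = 6·3231 + 729
3231 = 4·729 + 315
729 = 2·315 + 99
315 = 3·99 + 18
99 = 5·18 + 9
18 = 2·9 + 0
gcd = 9, but 9 ∤ 3985161, so the congruence has no solution.

no solution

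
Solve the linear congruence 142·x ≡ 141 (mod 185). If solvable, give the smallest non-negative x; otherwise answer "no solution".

First find gcd(142, 185):
185 = 1×142 + 43
142 = 3×43 + 13
43 = 3×13 + 4
13 = 3×4 + 1
4 = 4×1 + 0
gcd = 1, so a unique solution mod 185 exists.
Back-substitute for the Bézout coefficients:
1 = 13 − 3·4
1 = −3·43 + 10·13
1 = 10·142 − 33·43
1 = −33·185 + 43·142
So 142·(43) ≡ 1 (mod 185), giving 142⁻¹ ≡ 43.
x ≡ 142⁻¹·141 ≡ 43·141 ≡ 143 (mod 185).

143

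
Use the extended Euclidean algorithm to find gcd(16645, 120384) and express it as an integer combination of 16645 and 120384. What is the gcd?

1

Euclidean algorithm:
120384 = 7·16645 + 3869
16645 = 4·3869 + 1169
3869 = 3·1169 + 362
1169 = 3·362 + 83
362 = 4·83 + 30
83 = 2·30 + 23
30 = 1·23 + 7
23 = 3·7 + 2
7 = 3·2 + 1
2 = 2·1 + 0
gcd(16645, 120384) = 1.
Working backward:
1 = 7 − 3·2
1 = −3·23 + 10·7
1 = 10·30 − 13·23
1 = −13·83 + 36·30
1 = 36·362 − 157·83
1 = −157·1169 + 507·362
1 = 507·3869 − 1678·1169
1 = −1678·16645 + 7219·3869
1 = 7219·120384 − 52211·16645
So 1 = (7219)·120384 + (-52211)·16645.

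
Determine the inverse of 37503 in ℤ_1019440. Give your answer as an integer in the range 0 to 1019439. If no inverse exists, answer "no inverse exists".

543087

gcd(1019440, 37503) by repeated division:
1019440 = 27*37503 + 6859
37503 = 5*6859 + 3208
6859 = 2*3208 + 443
3208 = 7*443 + 107
443 = 4*107 + 15
107 = 7*15 + 2
15 = 7*2 + 1
2 = 2*1 + 0
gcd = 1, so the inverse exists. Back-substitute:
1 = 15 − 7·2
1 = −7·107 + 50·15
1 = 50·443 − 207·107
1 = −207·3208 + 1499·443
1 = 1499·6859 − 3205·3208
1 = −3205·37503 + 17524·6859
1 = 17524·1019440 − 476353·37503
Thus 37503·(-476353) ≡ 1 (mod 1019440); reducing, -476353 mod 1019440 = 543087.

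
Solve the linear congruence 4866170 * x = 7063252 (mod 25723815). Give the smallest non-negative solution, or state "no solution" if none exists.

gcd(4866170, 25723815):
25723815 = 5*4866170 + 1392965
4866170 = 3*1392965 + 687275
1392965 = 2*687275 + 18415
687275 = 37*18415 + 5920
18415 = 3*5920 + 655
5920 = 9*655 + 25
655 = 26*25 + 5
25 = 5*5 + 0
gcd = 5, but 5 ∤ 7063252, so the congruence has no solution.

no solution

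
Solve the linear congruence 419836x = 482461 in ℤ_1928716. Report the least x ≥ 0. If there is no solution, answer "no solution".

no solution

gcd(419836, 1928716):
1928716 = 4·419836 + 249372
419836 = 1·249372 + 170464
249372 = 1·170464 + 78908
170464 = 2·78908 + 12648
78908 = 6·12648 + 3020
12648 = 4·3020 + 568
3020 = 5·568 + 180
568 = 3·180 + 28
180 = 6·28 + 12
28 = 2·12 + 4
12 = 3·4 + 0
gcd = 4, but 4 ∤ 482461, so the congruence has no solution.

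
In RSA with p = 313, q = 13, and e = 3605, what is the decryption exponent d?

2909

φ(n) = (p−1)(q−1) = 312·12 = 3744.
Need d with 3605·d ≡ 1 (mod 3744). Apply the extended Euclidean algorithm:
3744 = 1·3605 + 139
3605 = 25·139 + 130
139 = 1·130 + 9
130 = 14·9 + 4
9 = 2·4 + 1
4 = 4·1 + 0
Back-substitute:
1 = 9 − 2·4
1 = −2·130 + 29·9
1 = 29·139 − 31·130
1 = −31·3605 + 804·139
1 = 804·3744 − 835·3605
So 3605·(-835) ≡ 1 (mod 3744), hence d ≡ -835 ≡ 2909 (mod 3744).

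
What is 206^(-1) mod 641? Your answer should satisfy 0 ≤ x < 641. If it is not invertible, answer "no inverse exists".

613

Apply the Euclidean algorithm to 641 and 206:
641 = 3·206 + 23
206 = 8·23 + 22
23 = 1·22 + 1
22 = 22·1 + 0
The gcd is 1. Working backward:
1 = 23 − 22
1 = −206 + 9·23
1 = 9·641 − 28·206
Thus 206·(-28) ≡ 1 (mod 641); reducing, -28 mod 641 = 613.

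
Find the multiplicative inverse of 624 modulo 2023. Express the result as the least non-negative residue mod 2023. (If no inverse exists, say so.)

gcd(2023, 624) by repeated division:
2023 = 3·624 + 151
624 = 4·151 + 20
151 = 7·20 + 11
20 = 1·11 + 9
11 = 1·9 + 2
9 = 4·2 + 1
2 = 2·1 + 0
The gcd is 1. Working backward:
1 = 9 − 4·2
1 = −4·11 + 5·9
1 = 5·20 − 9·11
1 = −9·151 + 68·20
1 = 68·624 − 281·151
1 = −281·2023 + 911·624
So 624·911 ≡ 1 (mod 2023).

911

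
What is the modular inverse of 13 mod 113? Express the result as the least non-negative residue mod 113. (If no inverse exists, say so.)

Extended Euclidean algorithm:
113 = 8×13 + 9
13 = 1×9 + 4
9 = 2×4 + 1
4 = 4×1 + 0
Since gcd(13, 113) = 1, back-substitute to write 1 as a combination:
1 = 9 − 2·4
1 = −2·13 + 3·9
1 = 3·113 − 26·13
Hence 13⁻¹ ≡ -26 ≡ 87 (mod 113).

87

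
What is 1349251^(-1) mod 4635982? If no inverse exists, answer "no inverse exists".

3883141

gcd(4635982, 1349251) by repeated division:
4635982 = 3·1349251 + 588229
1349251 = 2·588229 + 172793
588229 = 3·172793 + 69850
172793 = 2·69850 + 33093
69850 = 2·33093 + 3664
33093 = 9·3664 + 117
3664 = 31·117 + 37
117 = 3·37 + 6
37 = 6·6 + 1
6 = 6·1 + 0
Since gcd(1349251, 4635982) = 1, back-substitute to write 1 as a combination:
1 = 37 − 6·6
1 = −6·117 + 19·37
1 = 19·3664 − 595·117
1 = −595·33093 + 5374·3664
1 = 5374·69850 − 11343·33093
1 = −11343·172793 + 28060·69850
1 = 28060·588229 − 95523·172793
1 = −95523·1349251 + 219106·588229
1 = 219106·4635982 − 752841·1349251
Hence 1349251⁻¹ ≡ -752841 ≡ 3883141 (mod 4635982).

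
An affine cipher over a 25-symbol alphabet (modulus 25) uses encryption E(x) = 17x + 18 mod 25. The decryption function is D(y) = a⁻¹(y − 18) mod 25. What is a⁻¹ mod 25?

3

gcd(25, 17) by repeated division:
25 = 1·17 + 8
17 = 2·8 + 1
8 = 8·1 + 0
The gcd is 1. Working backward:
1 = 17 − 2·8
1 = −2·25 + 3·17
So 17·3 ≡ 1 (mod 25).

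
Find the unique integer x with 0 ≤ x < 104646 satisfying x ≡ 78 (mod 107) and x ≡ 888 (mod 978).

52722

Write x = 78 + 107·k. Then 107·k ≡ 888 − 78 ≡ 810 (mod 978).
Need 107⁻¹ mod 978. Extended Euclid on (978, 107):
978 = 9*107 + 15
107 = 7*15 + 2
15 = 7*2 + 1
2 = 2*1 + 0
Back-substitute:
1 = 15 − 7·2
1 = −7·107 + 50·15
1 = 50·978 − 457·107
107⁻¹ ≡ 521 (mod 978), so k ≡ 521·810 ≡ 492 (mod 978).
x = 78 + 107·492 = 52722.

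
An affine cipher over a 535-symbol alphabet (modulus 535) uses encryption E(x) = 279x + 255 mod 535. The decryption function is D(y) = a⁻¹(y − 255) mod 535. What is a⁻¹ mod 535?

Extended Euclidean algorithm:
535 = 1×279 + 256
279 = 1×256 + 23
256 = 11×23 + 3
23 = 7×3 + 2
3 = 1×2 + 1
2 = 2×1 + 0
Since gcd(279, 535) = 1, back-substitute to write 1 as a combination:
1 = 3 − 2
1 = −23 + 8·3
1 = 8·256 − 89·23
1 = −89·279 + 97·256
1 = 97·535 − 186·279
So 279·(-186) ≡ 1 (mod 535), and -186 ≡ 349 (mod 535).

349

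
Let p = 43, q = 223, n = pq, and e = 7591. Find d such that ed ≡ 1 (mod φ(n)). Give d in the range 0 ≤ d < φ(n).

φ(n) = (p−1)(q−1) = 42·222 = 9324.
Need d with 7591·d ≡ 1 (mod 9324). Apply the extended Euclidean algorithm:
9324 = 1·7591 + 1733
7591 = 4·1733 + 659
1733 = 2·659 + 415
659 = 1·415 + 244
415 = 1·244 + 171
244 = 1·171 + 73
171 = 2·73 + 25
73 = 2·25 + 23
25 = 1·23 + 2
23 = 11·2 + 1
2 = 2·1 + 0
Back-substitute:
1 = 23 − 11·2
1 = −11·25 + 12·23
1 = 12·73 − 35·25
1 = −35·171 + 82·73
1 = 82·244 − 117·171
1 = −117·415 + 199·244
1 = 199·659 − 316·415
1 = −316·1733 + 831·659
1 = 831·7591 − 3640·1733
1 = −3640·9324 + 4471·7591
So 7591·4471 ≡ 1 (mod 9324), hence d = 4471.

4471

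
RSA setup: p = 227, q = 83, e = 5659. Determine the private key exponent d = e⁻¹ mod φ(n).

11727

φ(n) = (p−1)(q−1) = 226·82 = 18532.
Need d with 5659·d ≡ 1 (mod 18532). Apply the extended Euclidean algorithm:
18532 = 3*5659 + 1555
5659 = 3*1555 + 994
1555 = 1*994 + 561
994 = 1*561 + 433
561 = 1*433 + 128
433 = 3*128 + 49
128 = 2*49 + 30
49 = 1*30 + 19
30 = 1*19 + 11
19 = 1*11 + 8
11 = 1*8 + 3
8 = 2*3 + 2
3 = 1*2 + 1
2 = 2*1 + 0
Back-substitute:
1 = 3 − 2
1 = −8 + 3·3
1 = 3·11 − 4·8
1 = −4·19 + 7·11
1 = 7·30 − 11·19
1 = −11·49 + 18·30
1 = 18·128 − 47·49
1 = −47·433 + 159·128
1 = 159·561 − 206·433
1 = −206·994 + 365·561
1 = 365·1555 − 571·994
1 = −571·5659 + 2078·1555
1 = 2078·18532 − 6805·5659
So 5659·(-6805) ≡ 1 (mod 18532), hence d ≡ -6805 ≡ 11727 (mod 18532).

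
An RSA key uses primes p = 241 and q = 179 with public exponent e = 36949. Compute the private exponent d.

φ(n) = (p−1)(q−1) = 240·178 = 42720.
Need d with 36949·d ≡ 1 (mod 42720). Apply the extended Euclidean algorithm:
42720 = 1·36949 + 5771
36949 = 6·5771 + 2323
5771 = 2·2323 + 1125
2323 = 2·1125 + 73
1125 = 15·73 + 30
73 = 2·30 + 13
30 = 2·13 + 4
13 = 3·4 + 1
4 = 4·1 + 0
Back-substitute:
1 = 13 − 3·4
1 = −3·30 + 7·13
1 = 7·73 − 17·30
1 = −17·1125 + 262·73
1 = 262·2323 − 541·1125
1 = −541·5771 + 1344·2323
1 = 1344·36949 − 8605·5771
1 = −8605·42720 + 9949·36949
So 36949·9949 ≡ 1 (mod 42720), hence d = 9949.

9949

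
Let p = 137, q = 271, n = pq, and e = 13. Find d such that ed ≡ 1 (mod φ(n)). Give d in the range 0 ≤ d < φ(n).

22597

φ(n) = (p−1)(q−1) = 136·270 = 36720.
Need d with 13·d ≡ 1 (mod 36720). Apply the extended Euclidean algorithm:
36720 = 2824·13 + 8
13 = 1·8 + 5
8 = 1·5 + 3
5 = 1·3 + 2
3 = 1·2 + 1
2 = 2·1 + 0
Back-substitute:
1 = 3 − 2
1 = −5 + 2·3
1 = 2·8 − 3·5
1 = −3·13 + 5·8
1 = 5·36720 − 14123·13
So 13·(-14123) ≡ 1 (mod 36720), hence d ≡ -14123 ≡ 22597 (mod 36720).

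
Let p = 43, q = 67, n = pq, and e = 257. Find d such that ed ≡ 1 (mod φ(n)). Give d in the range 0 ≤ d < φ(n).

φ(n) = (p−1)(q−1) = 42·66 = 2772.
Need d with 257·d ≡ 1 (mod 2772). Apply the extended Euclidean algorithm:
2772 = 10·257 + 202
257 = 1·202 + 55
202 = 3·55 + 37
55 = 1·37 + 18
37 = 2·18 + 1
18 = 18·1 + 0
Back-substitute:
1 = 37 − 2·18
1 = −2·55 + 3·37
1 = 3·202 − 11·55
1 = −11·257 + 14·202
1 = 14·2772 − 151·257
So 257·(-151) ≡ 1 (mod 2772), hence d ≡ -151 ≡ 2621 (mod 2772).

2621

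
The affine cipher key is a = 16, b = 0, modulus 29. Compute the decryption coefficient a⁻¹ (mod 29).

Run Euclid on (29, 16):
29 = 1*16 + 13
16 = 1*13 + 3
13 = 4*3 + 1
3 = 3*1 + 0
Since gcd(16, 29) = 1, back-substitute to write 1 as a combination:
1 = 13 − 4·3
1 = −4·16 + 5·13
1 = 5·29 − 9·16
Hence 16⁻¹ ≡ -9 ≡ 20 (mod 29).

20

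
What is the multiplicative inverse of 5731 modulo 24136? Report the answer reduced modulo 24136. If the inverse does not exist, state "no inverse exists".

11371

Run Euclid on (24136, 5731):
24136 = 4×5731 + 1212
5731 = 4×1212 + 883
1212 = 1×883 + 329
883 = 2×329 + 225
329 = 1×225 + 104
225 = 2×104 + 17
104 = 6×17 + 2
17 = 8×2 + 1
2 = 2×1 + 0
The gcd is 1. Working backward:
1 = 17 − 8·2
1 = −8·104 + 49·17
1 = 49·225 − 106·104
1 = −106·329 + 155·225
1 = 155·883 − 416·329
1 = −416·1212 + 571·883
1 = 571·5731 − 2700·1212
1 = −2700·24136 + 11371·5731
So 5731·11371 ≡ 1 (mod 24136).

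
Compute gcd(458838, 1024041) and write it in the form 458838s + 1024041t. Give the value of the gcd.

Apply Euclid's algorithm to 1024041 and 458838:
1024041 = 2*458838 + 106365
458838 = 4*106365 + 33378
106365 = 3*33378 + 6231
33378 = 5*6231 + 2223
6231 = 2*2223 + 1785
2223 = 1*1785 + 438
1785 = 4*438 + 33
438 = 13*33 + 9
33 = 3*9 + 6
9 = 1*6 + 3
6 = 2*3 + 0
gcd(458838, 1024041) = 3.
Express as a combination:
3 = 9 − 6
3 = −33 + 4·9
3 = 4·438 − 53·33
3 = −53·1785 + 216·438
3 = 216·2223 − 269·1785
3 = −269·6231 + 754·2223
3 = 754·33378 − 4039·6231
3 = −4039·106365 + 12871·33378
3 = 12871·458838 − 55523·106365
3 = −55523·1024041 + 123917·458838
So 3 = (-55523)·1024041 + (123917)·458838.

3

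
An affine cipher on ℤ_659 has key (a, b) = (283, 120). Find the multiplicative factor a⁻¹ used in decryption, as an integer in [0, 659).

Run Euclid on (659, 283):
659 = 2·283 + 93
283 = 3·93 + 4
93 = 23·4 + 1
4 = 4·1 + 0
The gcd is 1. Working backward:
1 = 93 − 23·4
1 = −23·283 + 70·93
1 = 70·659 − 163·283
So 283·(-163) ≡ 1 (mod 659), and -163 ≡ 496 (mod 659).

496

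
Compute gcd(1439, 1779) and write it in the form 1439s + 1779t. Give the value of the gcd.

Apply Euclid's algorithm to 1779 and 1439:
1779 = 1·1439 + 340
1439 = 4·340 + 79
340 = 4·79 + 24
79 = 3·24 + 7
24 = 3·7 + 3
7 = 2·3 + 1
3 = 3·1 + 0
gcd(1439, 1779) = 1.
Back-substituting:
1 = 7 − 2·3
1 = −2·24 + 7·7
1 = 7·79 − 23·24
1 = −23·340 + 99·79
1 = 99·1439 − 419·340
1 = −419·1779 + 518·1439
So 1 = (-419)·1779 + (518)·1439.

1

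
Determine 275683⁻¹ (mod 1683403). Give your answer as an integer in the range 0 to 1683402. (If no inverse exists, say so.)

Extended Euclidean algorithm:
1683403 = 6*275683 + 29305
275683 = 9*29305 + 11938
29305 = 2*11938 + 5429
11938 = 2*5429 + 1080
5429 = 5*1080 + 29
1080 = 37*29 + 7
29 = 4*7 + 1
7 = 7*1 + 0
Since gcd(275683, 1683403) = 1, back-substitute to write 1 as a combination:
1 = 29 − 4·7
1 = −4·1080 + 149·29
1 = 149·5429 − 749·1080
1 = −749·11938 + 1647·5429
1 = 1647·29305 − 4043·11938
1 = −4043·275683 + 38034·29305
1 = 38034·1683403 − 232247·275683
So 275683·(-232247) ≡ 1 (mod 1683403), and -232247 ≡ 1451156 (mod 1683403).

1451156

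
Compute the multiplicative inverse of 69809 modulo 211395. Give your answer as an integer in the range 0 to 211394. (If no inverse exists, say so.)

Apply the Euclidean algorithm to 211395 and 69809:
211395 = 3*69809 + 1968
69809 = 35*1968 + 929
1968 = 2*929 + 110
929 = 8*110 + 49
110 = 2*49 + 12
49 = 4*12 + 1
12 = 12*1 + 0
The gcd is 1. Working backward:
1 = 49 − 4·12
1 = −4·110 + 9·49
1 = 9·929 − 76·110
1 = −76·1968 + 161·929
1 = 161·69809 − 5711·1968
1 = −5711·211395 + 17294·69809
So 69809·17294 ≡ 1 (mod 211395).

17294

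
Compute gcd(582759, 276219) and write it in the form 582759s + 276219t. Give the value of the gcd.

Apply Euclid's algorithm to 582759 and 276219:
582759 = 2×276219 + 30321
276219 = 9×30321 + 3330
30321 = 9×3330 + 351
3330 = 9×351 + 171
351 = 2×171 + 9
171 = 19×9 + 0
gcd(582759, 276219) = 9.
Back-substituting:
9 = 351 − 2·171
9 = −2·3330 + 19·351
9 = 19·30321 − 173·3330
9 = −173·276219 + 1576·30321
9 = 1576·582759 − 3325·276219
So 9 = (1576)·582759 + (-3325)·276219.

9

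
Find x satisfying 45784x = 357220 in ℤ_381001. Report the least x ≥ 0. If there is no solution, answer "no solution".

First find gcd(45784, 381001):
381001 = 8·45784 + 14729
45784 = 3·14729 + 1597
14729 = 9·1597 + 356
1597 = 4·356 + 173
356 = 2·173 + 10
173 = 17·10 + 3
10 = 3·3 + 1
3 = 3·1 + 0
gcd = 1, so a unique solution mod 381001 exists.
Back-substitute for the Bézout coefficients:
1 = 10 − 3·3
1 = −3·173 + 52·10
1 = 52·356 − 107·173
1 = −107·1597 + 480·356
1 = 480·14729 − 4427·1597
1 = −4427·45784 + 13761·14729
1 = 13761·381001 − 114515·45784
So 45784·(-114515) ≡ 1 (mod 381001), giving 45784⁻¹ ≡ 266486.
x ≡ 45784⁻¹·357220 ≡ 266486·357220 ≡ 267068 (mod 381001).

267068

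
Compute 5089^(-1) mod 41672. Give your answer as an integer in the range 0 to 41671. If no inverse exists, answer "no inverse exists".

gcd(41672, 5089) by repeated division:
41672 = 8×5089 + 960
5089 = 5×960 + 289
960 = 3×289 + 93
289 = 3×93 + 10
93 = 9×10 + 3
10 = 3×3 + 1
3 = 3×1 + 0
The gcd is 1. Working backward:
1 = 10 − 3·3
1 = −3·93 + 28·10
1 = 28·289 − 87·93
1 = −87·960 + 289·289
1 = 289·5089 − 1532·960
1 = −1532·41672 + 12545·5089
So 5089·12545 ≡ 1 (mod 41672).

12545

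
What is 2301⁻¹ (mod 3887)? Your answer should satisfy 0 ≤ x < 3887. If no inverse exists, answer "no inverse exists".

no inverse exists

Euclidean algorithm on 3887, 2301:
3887 = 1×2301 + 1586
2301 = 1×1586 + 715
1586 = 2×715 + 156
715 = 4×156 + 91
156 = 1×91 + 65
91 = 1×65 + 26
65 = 2×26 + 13
26 = 2×13 + 0
The gcd is 13, not 1, hence no inverse exists.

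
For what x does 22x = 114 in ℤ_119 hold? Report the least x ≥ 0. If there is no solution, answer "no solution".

First find gcd(22, 119):
119 = 5×22 + 9
22 = 2×9 + 4
9 = 2×4 + 1
4 = 4×1 + 0
gcd = 1, so a unique solution mod 119 exists.
Back-substitute for the Bézout coefficients:
1 = 9 − 2·4
1 = −2·22 + 5·9
1 = 5·119 − 27·22
So 22·(-27) ≡ 1 (mod 119), giving 22⁻¹ ≡ 92.
x ≡ 22⁻¹·114 ≡ 92·114 ≡ 16 (mod 119).

16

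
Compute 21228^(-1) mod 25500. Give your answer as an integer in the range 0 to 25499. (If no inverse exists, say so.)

Euclidean algorithm on 25500, 21228:
25500 = 1·21228 + 4272
21228 = 4·4272 + 4140
4272 = 1·4140 + 132
4140 = 31·132 + 48
132 = 2·48 + 36
48 = 1·36 + 12
36 = 3·12 + 0
gcd(21228, 25500) = 12 ≠ 1, so 21228 has no multiplicative inverse modulo 25500.

no inverse exists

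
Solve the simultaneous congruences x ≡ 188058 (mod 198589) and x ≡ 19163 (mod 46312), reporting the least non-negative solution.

6719844051

Write x = 188058 + 198589·k. Then 198589·k ≡ 19163 − 188058 ≡ 16353 (mod 46312).
Need 198589⁻¹ mod 46312. Extended Euclid on (46312, 13341):
46312 = 3×13341 + 6289
13341 = 2×6289 + 763
6289 = 8×763 + 185
763 = 4×185 + 23
185 = 8×23 + 1
23 = 23×1 + 0
Back-substitute:
1 = 185 − 8·23
1 = −8·763 + 33·185
1 = 33·6289 − 272·763
1 = −272·13341 + 577·6289
1 = 577·46312 − 2003·13341
198589⁻¹ ≡ 44309 (mod 46312), so k ≡ 44309·16353 ≡ 33837 (mod 46312).
x = 188058 + 198589·33837 = 6719844051.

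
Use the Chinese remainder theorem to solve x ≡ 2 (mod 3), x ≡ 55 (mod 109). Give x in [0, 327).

164

Write x = 2 + 3·k. Then 3·k ≡ 55 − 2 ≡ 53 (mod 109).
Need 3⁻¹ mod 109. Extended Euclid on (109, 3):
109 = 36×3 + 1
3 = 3×1 + 0
Back-substitute:
1 = 109 − 36·3
3⁻¹ ≡ 73 (mod 109), so k ≡ 73·53 ≡ 54 (mod 109).
x = 2 + 3·54 = 164.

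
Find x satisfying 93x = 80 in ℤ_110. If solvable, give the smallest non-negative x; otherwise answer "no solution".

60

First find gcd(93, 110):
110 = 1*93 + 17
93 = 5*17 + 8
17 = 2*8 + 1
8 = 8*1 + 0
gcd = 1, so a unique solution mod 110 exists.
Back-substitute for the Bézout coefficients:
1 = 17 − 2·8
1 = −2·93 + 11·17
1 = 11·110 − 13·93
So 93·(-13) ≡ 1 (mod 110), giving 93⁻¹ ≡ 97.
x ≡ 93⁻¹·80 ≡ 97·80 ≡ 60 (mod 110).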